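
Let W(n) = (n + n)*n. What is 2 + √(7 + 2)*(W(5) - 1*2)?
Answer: 146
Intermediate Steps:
W(n) = 2*n² (W(n) = (2*n)*n = 2*n²)
2 + √(7 + 2)*(W(5) - 1*2) = 2 + √(7 + 2)*(2*5² - 1*2) = 2 + √9*(2*25 - 2) = 2 + 3*(50 - 2) = 2 + 3*48 = 2 + 144 = 146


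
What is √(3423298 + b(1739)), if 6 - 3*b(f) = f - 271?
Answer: 4*√1925331/3 ≈ 1850.1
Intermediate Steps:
b(f) = 277/3 - f/3 (b(f) = 2 - (f - 271)/3 = 2 - (-271 + f)/3 = 2 + (271/3 - f/3) = 277/3 - f/3)
√(3423298 + b(1739)) = √(3423298 + (277/3 - ⅓*1739)) = √(3423298 + (277/3 - 1739/3)) = √(3423298 - 1462/3) = √(10268432/3) = 4*√1925331/3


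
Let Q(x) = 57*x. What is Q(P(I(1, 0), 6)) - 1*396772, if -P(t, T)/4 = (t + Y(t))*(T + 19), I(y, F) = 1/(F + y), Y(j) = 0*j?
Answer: -402472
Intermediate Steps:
Y(j) = 0
P(t, T) = -4*t*(19 + T) (P(t, T) = -4*(t + 0)*(T + 19) = -4*t*(19 + T))
Q(P(I(1, 0), 6)) - 1*396772 = 57*(4*(-19 - 1*6)/(0 + 1)) - 1*396772 = 57*(4*(-19 - 6)/1) - 396772 = 57*(4*1*(-25)) - 396772 = 57*(-100) - 396772 = -5700 - 396772 = -402472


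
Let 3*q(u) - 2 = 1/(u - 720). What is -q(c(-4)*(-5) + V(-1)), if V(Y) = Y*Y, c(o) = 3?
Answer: -489/734 ≈ -0.66621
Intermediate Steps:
V(Y) = Y²
q(u) = ⅔ + 1/(3*(-720 + u)) (q(u) = ⅔ + 1/(3*(u - 720)) = ⅔ + 1/(3*(-720 + u)))
-q(c(-4)*(-5) + V(-1)) = -(-1439 + 2*(3*(-5) + (-1)²))/(3*(-720 + (3*(-5) + (-1)²))) = -(-1439 + 2*(-15 + 1))/(3*(-720 + (-15 + 1))) = -(-1439 + 2*(-14))/(3*(-720 - 14)) = -(-1439 - 28)/(3*(-734)) = -(-1)*(-1467)/(3*734) = -1*489/734 = -489/734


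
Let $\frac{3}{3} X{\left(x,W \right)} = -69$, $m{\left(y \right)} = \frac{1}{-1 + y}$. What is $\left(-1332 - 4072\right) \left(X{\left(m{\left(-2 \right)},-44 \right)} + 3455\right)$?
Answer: $-18297944$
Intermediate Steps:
$X{\left(x,W \right)} = -69$
$\left(-1332 - 4072\right) \left(X{\left(m{\left(-2 \right)},-44 \right)} + 3455\right) = \left(-1332 - 4072\right) \left(-69 + 3455\right) = \left(-5404\right) 3386 = -18297944$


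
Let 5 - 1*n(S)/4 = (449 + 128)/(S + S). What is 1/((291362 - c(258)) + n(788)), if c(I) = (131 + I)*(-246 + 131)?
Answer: 394/132429521 ≈ 2.9752e-6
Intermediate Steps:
c(I) = -15065 - 115*I (c(I) = (131 + I)*(-115) = -15065 - 115*I)
n(S) = 20 - 1154/S (n(S) = 20 - 4*(449 + 128)/(S + S) = 20 - 2308/(2*S) = 20 - 2308*1/(2*S) = 20 - 1154/S)
1/((291362 - c(258)) + n(788)) = 1/((291362 - (-15065 - 115*258)) + (20 - 1154/788)) = 1/((291362 - (-15065 - 29670)) + (20 - 1154*1/788)) = 1/((291362 - 1*(-44735)) + (20 - 577/394)) = 1/((291362 + 44735) + 7303/394) = 1/(336097 + 7303/394) = 1/(132429521/394) = 394/132429521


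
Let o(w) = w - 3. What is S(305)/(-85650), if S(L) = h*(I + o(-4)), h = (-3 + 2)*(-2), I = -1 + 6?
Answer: 2/42825 ≈ 4.6702e-5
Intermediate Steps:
I = 5
h = 2 (h = -1*(-2) = 2)
o(w) = -3 + w
S(L) = -4 (S(L) = 2*(5 + (-3 - 4)) = 2*(5 - 7) = 2*(-2) = -4)
S(305)/(-85650) = -4/(-85650) = -4*(-1/85650) = 2/42825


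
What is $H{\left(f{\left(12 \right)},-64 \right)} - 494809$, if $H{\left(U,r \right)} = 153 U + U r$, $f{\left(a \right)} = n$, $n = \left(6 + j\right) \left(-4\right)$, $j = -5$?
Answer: $-495165$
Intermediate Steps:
$n = -4$ ($n = \left(6 - 5\right) \left(-4\right) = 1 \left(-4\right) = -4$)
$f{\left(a \right)} = -4$
$H{\left(f{\left(12 \right)},-64 \right)} - 494809 = - 4 \left(153 - 64\right) - 494809 = \left(-4\right) 89 - 494809 = -356 - 494809 = -495165$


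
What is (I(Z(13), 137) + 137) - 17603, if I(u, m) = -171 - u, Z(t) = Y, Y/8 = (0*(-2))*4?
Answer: -17637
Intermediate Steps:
Y = 0 (Y = 8*((0*(-2))*4) = 8*(0*4) = 8*0 = 0)
Z(t) = 0
(I(Z(13), 137) + 137) - 17603 = ((-171 - 1*0) + 137) - 17603 = ((-171 + 0) + 137) - 17603 = (-171 + 137) - 17603 = -34 - 17603 = -17637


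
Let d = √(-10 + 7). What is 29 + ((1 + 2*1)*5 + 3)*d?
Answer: 29 + 18*I*√3 ≈ 29.0 + 31.177*I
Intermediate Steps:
d = I*√3 (d = √(-3) = I*√3 ≈ 1.732*I)
29 + ((1 + 2*1)*5 + 3)*d = 29 + ((1 + 2*1)*5 + 3)*(I*√3) = 29 + ((1 + 2)*5 + 3)*(I*√3) = 29 + (3*5 + 3)*(I*√3) = 29 + (15 + 3)*(I*√3) = 29 + 18*(I*√3) = 29 + 18*I*√3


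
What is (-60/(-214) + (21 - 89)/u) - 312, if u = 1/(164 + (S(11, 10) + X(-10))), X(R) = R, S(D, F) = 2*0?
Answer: -1153858/107 ≈ -10784.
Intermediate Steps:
S(D, F) = 0
u = 1/154 (u = 1/(164 + (0 - 10)) = 1/(164 - 10) = 1/154 ≈ 0.0064935)
(-60/(-214) + (21 - 89)/u) - 312 = (-60/(-214) + (21 - 89)/(1/154)) - 312 = (-60*(-1/214) - 68*154) - 312 = (30/107 - 10472) - 312 = -1120474/107 - 312 = -1153858/107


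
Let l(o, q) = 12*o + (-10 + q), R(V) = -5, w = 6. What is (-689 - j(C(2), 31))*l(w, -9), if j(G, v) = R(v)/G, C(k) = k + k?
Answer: -145803/4 ≈ -36451.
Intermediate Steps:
l(o, q) = -10 + q + 12*o
C(k) = 2*k
j(G, v) = -5/G
(-689 - j(C(2), 31))*l(w, -9) = (-689 - (-5)/(2*2))*(-10 - 9 + 12*6) = (-689 - (-5)/4)*(-10 - 9 + 72) = (-689 - (-5)/4)*53 = (-689 - 1*(-5/4))*53 = (-689 + 5/4)*53 = -2751/4*53 = -145803/4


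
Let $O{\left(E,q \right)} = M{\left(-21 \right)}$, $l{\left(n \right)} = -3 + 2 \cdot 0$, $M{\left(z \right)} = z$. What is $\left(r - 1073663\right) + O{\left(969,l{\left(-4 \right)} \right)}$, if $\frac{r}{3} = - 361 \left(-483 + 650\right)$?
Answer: $-1254545$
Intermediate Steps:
$r = -180861$ ($r = 3 \left(- 361 \left(-483 + 650\right)\right) = 3 \left(\left(-361\right) 167\right) = 3 \left(-60287\right) = -180861$)
$l{\left(n \right)} = -3$ ($l{\left(n \right)} = -3 + 0 = -3$)
$O{\left(E,q \right)} = -21$
$\left(r - 1073663\right) + O{\left(969,l{\left(-4 \right)} \right)} = \left(-180861 - 1073663\right) - 21 = -1254524 - 21 = -1254545$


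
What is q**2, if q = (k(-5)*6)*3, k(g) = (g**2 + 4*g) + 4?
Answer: 26244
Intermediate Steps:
k(g) = 4 + g**2 + 4*g
q = 162 (q = ((4 + (-5)**2 + 4*(-5))*6)*3 = ((4 + 25 - 20)*6)*3 = (9*6)*3 = 54*3 = 162)
q**2 = 162**2 = 26244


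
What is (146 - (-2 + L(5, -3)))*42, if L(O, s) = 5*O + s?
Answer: 5292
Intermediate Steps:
L(O, s) = s + 5*O
(146 - (-2 + L(5, -3)))*42 = (146 - (-2 + (-3 + 5*5)))*42 = (146 - (-2 + (-3 + 25)))*42 = (146 - (-2 + 22))*42 = (146 - 1*20)*42 = (146 - 20)*42 = 126*42 = 5292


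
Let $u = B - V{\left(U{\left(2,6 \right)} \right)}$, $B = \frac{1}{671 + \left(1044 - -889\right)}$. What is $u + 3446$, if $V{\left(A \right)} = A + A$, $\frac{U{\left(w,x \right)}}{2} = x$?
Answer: $\frac{8910889}{2604} \approx 3422.0$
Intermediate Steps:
$U{\left(w,x \right)} = 2 x$
$V{\left(A \right)} = 2 A$
$B = \frac{1}{2604}$ ($B = \frac{1}{671 + \left(1044 + 889\right)} = \frac{1}{671 + 1933} = \frac{1}{2604} \approx 0.00038402$)
$u = - \frac{62495}{2604}$ ($u = \frac{1}{2604} - 2 \cdot 2 \cdot 6 = \frac{1}{2604} - 2 \cdot 12 = \frac{1}{2604} - 24 = - \frac{62495}{2604} \approx -24.0$)
$u + 3446 = - \frac{62495}{2604} + 3446 = \frac{8910889}{2604}$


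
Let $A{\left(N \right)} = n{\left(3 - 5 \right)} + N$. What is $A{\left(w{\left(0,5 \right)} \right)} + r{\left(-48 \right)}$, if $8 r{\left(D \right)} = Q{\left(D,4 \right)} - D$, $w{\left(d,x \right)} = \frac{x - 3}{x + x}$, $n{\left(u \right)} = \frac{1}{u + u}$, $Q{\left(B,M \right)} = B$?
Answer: $- \frac{1}{20} \approx -0.05$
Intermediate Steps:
$n{\left(u \right)} = \frac{1}{2 u}$
$w{\left(d,x \right)} = \frac{-3 + x}{2 x}$
$r{\left(D \right)} = 0$ ($r{\left(D \right)} = \frac{D - D}{8} = \frac{1}{8} \cdot 0 = 0$)
$A{\left(N \right)} = - \frac{1}{4} + N$ ($A{\left(N \right)} = \frac{1}{2 \left(3 - 5\right)} + N = \frac{1}{2 \left(-2\right)} + N = \frac{1}{2} \left(- \frac{1}{2}\right) + N = - \frac{1}{4} + N$)
$A{\left(w{\left(0,5 \right)} \right)} + r{\left(-48 \right)} = \left(- \frac{1}{4} + \frac{-3 + 5}{2 \cdot 5}\right) + 0 = \left(- \frac{1}{4} + \frac{1}{2} \cdot \frac{1}{5} \cdot 2\right) + 0 = \left(- \frac{1}{4} + \frac{1}{5}\right) + 0 = - \frac{1}{20} + 0 = - \frac{1}{20}$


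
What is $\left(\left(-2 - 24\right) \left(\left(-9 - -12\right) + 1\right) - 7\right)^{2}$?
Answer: $12321$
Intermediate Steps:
$\left(\left(-2 - 24\right) \left(\left(-9 - -12\right) + 1\right) - 7\right)^{2} = \left(- 26 \left(\left(-9 + 12\right) + 1\right) - 7\right)^{2} = \left(- 26 \left(3 + 1\right) - 7\right)^{2} = \left(\left(-26\right) 4 - 7\right)^{2} = \left(-104 - 7\right)^{2} = \left(-111\right)^{2} = 12321$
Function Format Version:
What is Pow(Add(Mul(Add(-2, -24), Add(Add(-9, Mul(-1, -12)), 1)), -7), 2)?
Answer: 12321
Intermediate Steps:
Pow(Add(Mul(Add(-2, -24), Add(Add(-9, Mul(-1, -12)), 1)), -7), 2) = Pow(Add(Mul(-26, Add(Add(-9, 12), 1)), -7), 2) = Pow(Add(Mul(-26, Add(3, 1)), -7), 2) = Pow(Add(Mul(-26, 4), -7), 2) = Pow(Add(-104, -7), 2) = Pow(-111, 2) = 12321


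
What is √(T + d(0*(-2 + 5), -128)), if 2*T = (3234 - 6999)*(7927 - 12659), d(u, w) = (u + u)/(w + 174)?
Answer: 13*√52710 ≈ 2984.6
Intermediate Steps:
d(u, w) = 2*u/(174 + w) (d(u, w) = (2*u)/(174 + w) = 2*u/(174 + w))
T = 8907990 (T = ((3234 - 6999)*(7927 - 12659))/2 = (-3765*(-4732))/2 = (½)*17815980 = 8907990)
√(T + d(0*(-2 + 5), -128)) = √(8907990 + 2*(0*(-2 + 5))/(174 - 128)) = √(8907990 + 2*(0*3)/46) = √(8907990 + 2*0*(1/46)) = √(8907990 + 0) = √8907990 = 13*√52710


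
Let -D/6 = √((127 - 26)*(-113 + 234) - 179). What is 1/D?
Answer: -√1338/24084 ≈ -0.0015188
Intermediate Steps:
D = -18*√1338 (D = -6*√((127 - 26)*(-113 + 234) - 179) = -6*√(101*121 - 179) = -6*√(12221 - 179) = -18*√1338 ≈ -658.42)
1/D = 1/(-18*√1338) = -√1338/24084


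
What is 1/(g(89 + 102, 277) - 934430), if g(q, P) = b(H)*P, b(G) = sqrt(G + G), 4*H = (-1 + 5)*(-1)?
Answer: -467215/436579789179 - 277*I*sqrt(2)/873159578358 ≈ -1.0702e-6 - 4.4864e-10*I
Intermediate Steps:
H = -1 (H = ((-1 + 5)*(-1))/4 = (4*(-1))/4 = (1/4)*(-4) = -1)
b(G) = sqrt(2)*sqrt(G) (b(G) = sqrt(2*G) = sqrt(2)*sqrt(G))
g(q, P) = I*P*sqrt(2) (g(q, P) = (sqrt(2)*sqrt(-1))*P = (sqrt(2)*I)*P = (I*sqrt(2))*P = I*P*sqrt(2))
1/(g(89 + 102, 277) - 934430) = 1/(I*277*sqrt(2) - 934430) = 1/(277*I*sqrt(2) - 934430) = 1/(-934430 + 277*I*sqrt(2))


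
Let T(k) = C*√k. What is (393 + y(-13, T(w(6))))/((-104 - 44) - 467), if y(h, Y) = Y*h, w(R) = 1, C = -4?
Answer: -89/123 ≈ -0.72358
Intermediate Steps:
T(k) = -4*√k
(393 + y(-13, T(w(6))))/((-104 - 44) - 467) = (393 - 4*√1*(-13))/((-104 - 44) - 467) = (393 - 4*1*(-13))/(-148 - 467) = (393 - 4*(-13))/(-615) = (393 + 52)*(-1/615) = 445*(-1/615) = -89/123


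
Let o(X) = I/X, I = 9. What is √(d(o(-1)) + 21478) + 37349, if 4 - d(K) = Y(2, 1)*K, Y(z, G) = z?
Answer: 37349 + 10*√215 ≈ 37496.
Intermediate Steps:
o(X) = 9/X
d(K) = 4 - 2*K
√(d(o(-1)) + 21478) + 37349 = √((4 - 18/(-1)) + 21478) + 37349 = √((4 - 18*(-1)) + 21478) + 37349 = √((4 - 2*(-9)) + 21478) + 37349 = √((4 + 18) + 21478) + 37349 = √(22 + 21478) + 37349 = √21500 + 37349 = 10*√215 + 37349 = 37349 + 10*√215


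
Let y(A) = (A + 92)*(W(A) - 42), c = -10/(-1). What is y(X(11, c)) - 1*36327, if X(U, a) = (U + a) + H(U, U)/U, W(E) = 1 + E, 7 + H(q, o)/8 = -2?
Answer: -4737499/121 ≈ -39153.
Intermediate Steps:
c = 10 (c = -10*(-1) = 10)
H(q, o) = -72 (H(q, o) = -56 + 8*(-2) = -56 - 16 = -72)
X(U, a) = U + a - 72/U (X(U, a) = (U + a) - 72/U = U + a - 72/U)
y(A) = (-41 + A)*(92 + A) (y(A) = (A + 92)*((1 + A) - 42) = (92 + A)*(-41 + A) = (-41 + A)*(92 + A))
y(X(11, c)) - 1*36327 = (-3772 + (11 + 10 - 72/11)² + 51*(11 + 10 - 72/11)) - 1*36327 = (-3772 + (11 + 10 - 72*1/11)² + 51*(11 + 10 - 72*1/11)) - 36327 = (-3772 + (11 + 10 - 72/11)² + 51*(11 + 10 - 72/11)) - 36327 = (-3772 + (159/11)² + 51*(159/11)) - 36327 = (-3772 + 25281/121 + 8109/11) - 36327 = -341932/121 - 36327 = -4737499/121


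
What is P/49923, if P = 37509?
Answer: 12503/16641 ≈ 0.75134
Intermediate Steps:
P/49923 = 37509/49923 = 37509*(1/49923) = 12503/16641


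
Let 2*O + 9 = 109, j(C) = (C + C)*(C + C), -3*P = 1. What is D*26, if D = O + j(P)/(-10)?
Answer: 58448/45 ≈ 1298.8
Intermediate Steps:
P = -⅓ (P = -⅓*1 = -⅓ ≈ -0.33333)
j(C) = 4*C² (j(C) = (2*C)*(2*C) = 4*C²)
O = 50 (O = -9/2 + (½)*109 = -9/2 + 109/2 = 50)
D = 2248/45 (D = 50 + (4*(-⅓)²)/(-10) = 50 + (4*(⅑))*(-⅒) = 50 + (4/9)*(-⅒) = 50 - 2/45 = 2248/45 ≈ 49.956)
D*26 = (2248/45)*26 = 58448/45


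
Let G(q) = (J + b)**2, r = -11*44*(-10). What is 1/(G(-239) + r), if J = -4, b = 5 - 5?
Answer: 1/4856 ≈ 0.00020593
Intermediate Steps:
b = 0
r = 4840 (r = -484*(-10) = 4840)
G(q) = 16 (G(q) = (-4 + 0)**2 = (-4)**2 = 16)
1/(G(-239) + r) = 1/(16 + 4840) = 1/4856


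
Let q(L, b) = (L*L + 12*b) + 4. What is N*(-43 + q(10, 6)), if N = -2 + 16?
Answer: 1862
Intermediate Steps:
q(L, b) = 4 + L² + 12*b (q(L, b) = (L² + 12*b) + 4 = 4 + L² + 12*b)
N = 14
N*(-43 + q(10, 6)) = 14*(-43 + (4 + 10² + 12*6)) = 14*(-43 + (4 + 100 + 72)) = 14*(-43 + 176) = 14*133 = 1862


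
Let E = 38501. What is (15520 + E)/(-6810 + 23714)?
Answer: 54021/16904 ≈ 3.1958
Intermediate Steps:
(15520 + E)/(-6810 + 23714) = (15520 + 38501)/(-6810 + 23714) = 54021/16904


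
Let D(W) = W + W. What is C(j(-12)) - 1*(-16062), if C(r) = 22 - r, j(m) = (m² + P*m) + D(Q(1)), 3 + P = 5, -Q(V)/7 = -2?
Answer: 15936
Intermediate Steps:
Q(V) = 14 (Q(V) = -7*(-2) = 14)
D(W) = 2*W
P = 2 (P = -3 + 5 = 2)
j(m) = 28 + m² + 2*m (j(m) = (m² + 2*m) + 2*14 = (m² + 2*m) + 28 = 28 + m² + 2*m)
C(j(-12)) - 1*(-16062) = (22 - (28 + (-12)² + 2*(-12))) - 1*(-16062) = (22 - (28 + 144 - 24)) + 16062 = (22 - 1*148) + 16062 = (22 - 148) + 16062 = -126 + 16062 = 15936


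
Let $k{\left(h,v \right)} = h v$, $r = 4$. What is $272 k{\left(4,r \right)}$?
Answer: $4352$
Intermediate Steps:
$272 k{\left(4,r \right)} = 272 \cdot 4 \cdot 4 = 272 \cdot 16 = 4352$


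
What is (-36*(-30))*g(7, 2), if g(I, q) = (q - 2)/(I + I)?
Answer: 0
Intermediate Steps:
g(I, q) = (-2 + q)/(2*I) (g(I, q) = (-2 + q)/((2*I)) = (-2 + q)*(1/(2*I)) = (-2 + q)/(2*I))
(-36*(-30))*g(7, 2) = (-36*(-30))*((½)*(-2 + 2)/7) = 1080*((½)*(⅐)*0) = 1080*0 = 0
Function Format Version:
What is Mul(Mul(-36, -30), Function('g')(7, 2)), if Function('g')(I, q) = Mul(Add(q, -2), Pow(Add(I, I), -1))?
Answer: 0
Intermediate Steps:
Function('g')(I, q) = Mul(Rational(1, 2), Pow(I, -1), Add(-2, q)) (Function('g')(I, q) = Mul(Add(-2, q), Pow(Mul(2, I), -1)) = Mul(Add(-2, q), Mul(Rational(1, 2), Pow(I, -1))) = Mul(Rational(1, 2), Pow(I, -1), Add(-2, q)))
Mul(Mul(-36, -30), Function('g')(7, 2)) = Mul(Mul(-36, -30), Mul(Rational(1, 2), Pow(7, -1), Add(-2, 2))) = Mul(1080, Mul(Rational(1, 2), Rational(1, 7), 0)) = Mul(1080, 0) = 0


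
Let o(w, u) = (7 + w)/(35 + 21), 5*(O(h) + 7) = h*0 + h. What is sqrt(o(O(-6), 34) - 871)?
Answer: I*sqrt(4268005)/70 ≈ 29.513*I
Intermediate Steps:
O(h) = -7 + h/5 (O(h) = -7 + (h*0 + h)/5 = -7 + (0 + h)/5 = -7 + h/5)
o(w, u) = 1/8 + w/56 (o(w, u) = (7 + w)/56 = (7 + w)*(1/56) = 1/8 + w/56)
sqrt(o(O(-6), 34) - 871) = sqrt((1/8 + (-7 + (1/5)*(-6))/56) - 871) = sqrt((1/8 + (-7 - 6/5)/56) - 871) = sqrt((1/8 + (1/56)*(-41/5)) - 871) = sqrt((1/8 - 41/280) - 871) = sqrt(-3/140 - 871) = sqrt(-121943/140) = I*sqrt(4268005)/70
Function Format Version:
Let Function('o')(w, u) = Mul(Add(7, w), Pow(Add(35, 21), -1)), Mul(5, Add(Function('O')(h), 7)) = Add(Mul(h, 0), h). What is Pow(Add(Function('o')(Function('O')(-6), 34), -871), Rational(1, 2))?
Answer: Mul(Rational(1, 70), I, Pow(4268005, Rational(1, 2))) ≈ Mul(29.513, I)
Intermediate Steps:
Function('O')(h) = Add(-7, Mul(Rational(1, 5), h)) (Function('O')(h) = Add(-7, Mul(Rational(1, 5), Add(Mul(h, 0), h))) = Add(-7, Mul(Rational(1, 5), Add(0, h))) = Add(-7, Mul(Rational(1, 5), h)))
Function('o')(w, u) = Add(Rational(1, 8), Mul(Rational(1, 56), w)) (Function('o')(w, u) = Mul(Add(7, w), Pow(56, -1)) = Mul(Add(7, w), Rational(1, 56)) = Add(Rational(1, 8), Mul(Rational(1, 56), w)))
Pow(Add(Function('o')(Function('O')(-6), 34), -871), Rational(1, 2)) = Pow(Add(Add(Rational(1, 8), Mul(Rational(1, 56), Add(-7, Mul(Rational(1, 5), -6)))), -871), Rational(1, 2)) = Pow(Add(Add(Rational(1, 8), Mul(Rational(1, 56), Add(-7, Rational(-6, 5)))), -871), Rational(1, 2)) = Pow(Add(Add(Rational(1, 8), Mul(Rational(1, 56), Rational(-41, 5))), -871), Rational(1, 2)) = Pow(Add(Add(Rational(1, 8), Rational(-41, 280)), -871), Rational(1, 2)) = Pow(Add(Rational(-3, 140), -871), Rational(1, 2)) = Pow(Rational(-121943, 140), Rational(1, 2)) = Mul(Rational(1, 70), I, Pow(4268005, Rational(1, 2)))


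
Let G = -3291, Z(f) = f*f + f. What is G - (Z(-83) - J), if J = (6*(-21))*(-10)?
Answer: -8837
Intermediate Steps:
Z(f) = f + f² (Z(f) = f² + f = f + f²)
J = 1260 (J = -126*(-10) = 1260)
G - (Z(-83) - J) = -3291 - (-83*(1 - 83) - 1*1260) = -3291 - (-83*(-82) - 1260) = -3291 - (6806 - 1260) = -3291 - 1*5546 = -3291 - 5546 = -8837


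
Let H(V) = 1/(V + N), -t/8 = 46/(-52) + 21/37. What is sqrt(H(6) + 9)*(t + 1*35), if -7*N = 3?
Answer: 18055*sqrt(13962)/18759 ≈ 113.73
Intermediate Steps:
N = -3/7 (N = -1/7*3 = -3/7 ≈ -0.42857)
t = 1220/481 (t = -8*(46/(-52) + 21/37) = -8*(46*(-1/52) + 21*(1/37)) = -8*(-23/26 + 21/37) = -8*(-305/962) = 1220/481 ≈ 2.5364)
H(V) = 1/(-3/7 + V) (H(V) = 1/(V - 3/7) = 1/(-3/7 + V))
sqrt(H(6) + 9)*(t + 1*35) = sqrt(7/(-3 + 7*6) + 9)*(1220/481 + 1*35) = sqrt(7/(-3 + 42) + 9)*(1220/481 + 35) = sqrt(7/39 + 9)*(18055/481) = sqrt(358/39)*(18055/481) = (sqrt(13962)/39)*(18055/481) = 18055*sqrt(13962)/18759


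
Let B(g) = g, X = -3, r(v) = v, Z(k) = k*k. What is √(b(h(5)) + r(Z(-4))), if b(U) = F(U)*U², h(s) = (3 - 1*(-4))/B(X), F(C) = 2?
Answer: 11*√2/3 ≈ 5.1854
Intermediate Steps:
Z(k) = k²
h(s) = -7/3 (h(s) = (3 - 1*(-4))/(-3) = (3 + 4)*(-⅓) = 7*(-⅓) = -7/3)
b(U) = 2*U²
√(b(h(5)) + r(Z(-4))) = √(2*(-7/3)² + (-4)²) = √(2*(49/9) + 16) = √(98/9 + 16) = √(242/9) = 11*√2/3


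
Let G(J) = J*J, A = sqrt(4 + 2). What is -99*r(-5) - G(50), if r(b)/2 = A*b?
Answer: -2500 + 990*sqrt(6) ≈ -75.005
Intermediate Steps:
A = sqrt(6) ≈ 2.4495
r(b) = 2*b*sqrt(6) (r(b) = 2*(sqrt(6)*b) = 2*(b*sqrt(6)) = 2*b*sqrt(6))
G(J) = J**2
-99*r(-5) - G(50) = -198*(-5)*sqrt(6) - 1*50**2 = -(-990)*sqrt(6) - 1*2500 = 990*sqrt(6) - 2500 = -2500 + 990*sqrt(6)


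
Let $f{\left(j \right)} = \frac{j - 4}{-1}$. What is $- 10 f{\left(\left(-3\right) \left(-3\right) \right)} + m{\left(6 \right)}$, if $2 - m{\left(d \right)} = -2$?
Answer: $54$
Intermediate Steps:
$m{\left(d \right)} = 4$ ($m{\left(d \right)} = 2 - -2 = 2 + 2 = 4$)
$f{\left(j \right)} = 4 - j$ ($f{\left(j \right)} = \left(-4 + j\right) \left(-1\right) = 4 - j$)
$- 10 f{\left(\left(-3\right) \left(-3\right) \right)} + m{\left(6 \right)} = - 10 \left(4 - \left(-3\right) \left(-3\right)\right) + 4 = - 10 \left(4 - 9\right) + 4 = \left(-10\right) \left(-5\right) + 4 = 50 + 4 = 54$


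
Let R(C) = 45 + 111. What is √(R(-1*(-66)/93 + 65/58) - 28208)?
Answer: 2*I*√7013 ≈ 167.49*I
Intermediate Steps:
R(C) = 156
√(R(-1*(-66)/93 + 65/58) - 28208) = √(156 - 28208) = √(-28052) = 2*I*√7013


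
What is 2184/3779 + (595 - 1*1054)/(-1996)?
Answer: 6093825/7542884 ≈ 0.80789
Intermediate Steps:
2184/3779 + (595 - 1*1054)/(-1996) = 2184*(1/3779) + (595 - 1054)*(-1/1996) = 2184/3779 - 459*(-1/1996) = 2184/3779 + 459/1996 = 6093825/7542884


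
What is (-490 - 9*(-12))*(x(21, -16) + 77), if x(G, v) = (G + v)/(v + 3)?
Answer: -380472/13 ≈ -29267.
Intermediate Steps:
x(G, v) = (G + v)/(3 + v)
(-490 - 9*(-12))*(x(21, -16) + 77) = (-490 - 9*(-12))*((21 - 16)/(3 - 16) + 77) = (-490 + 108)*(5/(-13) + 77) = -382*(-1/13*5 + 77) = -382*(-5/13 + 77) = -382*996/13 = -380472/13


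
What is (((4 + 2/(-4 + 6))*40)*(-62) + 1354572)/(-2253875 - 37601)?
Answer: -335543/572869 ≈ -0.58572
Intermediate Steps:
(((4 + 2/(-4 + 6))*40)*(-62) + 1354572)/(-2253875 - 37601) = (((4 + 2/2)*40)*(-62) + 1354572)/(-2291476) = (((4 + (1/2)*2)*40)*(-62) + 1354572)*(-1/2291476) = (((4 + 1)*40)*(-62) + 1354572)*(-1/2291476) = ((5*40)*(-62) + 1354572)*(-1/2291476) = (200*(-62) + 1354572)*(-1/2291476) = (-12400 + 1354572)*(-1/2291476) = 1342172*(-1/2291476) = -335543/572869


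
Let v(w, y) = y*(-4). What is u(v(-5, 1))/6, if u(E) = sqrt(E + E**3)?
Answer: I*sqrt(17)/3 ≈ 1.3744*I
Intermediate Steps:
v(w, y) = -4*y
u(v(-5, 1))/6 = sqrt(-4*1 + (-4*1)**3)/6 = sqrt(-4 + (-4)**3)*(1/6) = sqrt(-4 - 64)*(1/6) = sqrt(-68)*(1/6) = (2*I*sqrt(17))*(1/6) = I*sqrt(17)/3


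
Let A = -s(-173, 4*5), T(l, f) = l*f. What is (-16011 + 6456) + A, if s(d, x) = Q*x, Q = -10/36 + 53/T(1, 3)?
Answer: -89125/9 ≈ -9902.8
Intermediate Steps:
T(l, f) = f*l
Q = 313/18 (Q = -10/36 + 53/((3*1)) = -10*1/36 + 53/3 = -5/18 + 53*(1/3) = -5/18 + 53/3 = 313/18 ≈ 17.389)
s(d, x) = 313*x/18
A = -3130/9 (A = -313*4*5/18 = -313*20/18 = -1*3130/9 = -3130/9 ≈ -347.78)
(-16011 + 6456) + A = (-16011 + 6456) - 3130/9 = -9555 - 3130/9 = -89125/9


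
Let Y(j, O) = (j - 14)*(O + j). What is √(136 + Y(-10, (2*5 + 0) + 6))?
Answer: 2*I*√2 ≈ 2.8284*I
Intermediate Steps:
Y(j, O) = (-14 + j)*(O + j)
√(136 + Y(-10, (2*5 + 0) + 6)) = √(136 + ((-10)² - 14*((2*5 + 0) + 6) - 14*(-10) + ((2*5 + 0) + 6)*(-10))) = √(136 + (100 - 14*((10 + 0) + 6) + 140 + ((10 + 0) + 6)*(-10))) = √(136 + (100 - 14*(10 + 6) + 140 + (10 + 6)*(-10))) = √(136 + (100 - 14*16 + 140 + 16*(-10))) = √(136 + (100 - 224 + 140 - 160)) = √(136 - 144) = √(-8) = 2*I*√2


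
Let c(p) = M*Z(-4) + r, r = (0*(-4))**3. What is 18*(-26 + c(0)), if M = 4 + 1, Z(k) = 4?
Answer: -108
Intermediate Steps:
r = 0 (r = 0**3 = 0)
M = 5
c(p) = 20 (c(p) = 5*4 + 0 = 20 + 0 = 20)
18*(-26 + c(0)) = 18*(-26 + 20) = 18*(-6) = -108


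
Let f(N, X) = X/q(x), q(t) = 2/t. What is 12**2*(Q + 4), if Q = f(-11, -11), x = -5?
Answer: 4536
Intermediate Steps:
f(N, X) = -5*X/2 (f(N, X) = X/((2/(-5))) = X/((2*(-1/5))) = X/(-2/5) = X*(-5/2) = -5*X/2)
Q = 55/2 (Q = -5/2*(-11) = 55/2 ≈ 27.500)
12**2*(Q + 4) = 12**2*(55/2 + 4) = 144*(63/2) = 4536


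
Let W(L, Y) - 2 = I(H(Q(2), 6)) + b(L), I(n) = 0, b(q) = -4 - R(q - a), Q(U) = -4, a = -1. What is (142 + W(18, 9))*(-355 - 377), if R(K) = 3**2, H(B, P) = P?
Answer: -95892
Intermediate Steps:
R(K) = 9
b(q) = -13 (b(q) = -4 - 1*9 = -4 - 9 = -13)
W(L, Y) = -11 (W(L, Y) = 2 + (0 - 13) = 2 - 13 = -11)
(142 + W(18, 9))*(-355 - 377) = (142 - 11)*(-355 - 377) = 131*(-732) = -95892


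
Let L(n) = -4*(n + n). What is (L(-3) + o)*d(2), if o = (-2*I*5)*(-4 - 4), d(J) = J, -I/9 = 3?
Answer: -4272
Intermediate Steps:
I = -27 (I = -9*3 = -27)
o = -2160 (o = (-2*(-27)*5)*(-4 - 4) = (54*5)*(-8) = 270*(-8) = -2160)
L(n) = -8*n
(L(-3) + o)*d(2) = (-8*(-3) - 2160)*2 = (24 - 2160)*2 = -2136*2 = -4272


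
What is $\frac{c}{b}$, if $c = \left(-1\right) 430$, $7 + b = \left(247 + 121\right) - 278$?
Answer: $- \frac{430}{83} \approx -5.1807$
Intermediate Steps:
$b = 83$ ($b = -7 + \left(\left(247 + 121\right) - 278\right) = -7 + \left(368 - 278\right) = -7 + 90 = 83$)
$c = -430$
$\frac{c}{b} = - \frac{430}{83}$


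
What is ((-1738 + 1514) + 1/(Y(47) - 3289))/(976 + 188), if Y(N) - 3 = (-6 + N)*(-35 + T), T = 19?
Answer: -883009/4588488 ≈ -0.19244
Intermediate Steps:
Y(N) = 99 - 16*N (Y(N) = 3 + (-6 + N)*(-35 + 19) = 3 + (-6 + N)*(-16) = 3 + (96 - 16*N) = 99 - 16*N)
((-1738 + 1514) + 1/(Y(47) - 3289))/(976 + 188) = ((-1738 + 1514) + 1/((99 - 16*47) - 3289))/(976 + 188) = (-224 + 1/((99 - 752) - 3289))/1164 = (-224 + 1/(-653 - 3289))*(1/1164) = (-224 + 1/(-3942))*(1/1164) = (-224 - 1/3942)*(1/1164) = -883009/3942*1/1164 = -883009/4588488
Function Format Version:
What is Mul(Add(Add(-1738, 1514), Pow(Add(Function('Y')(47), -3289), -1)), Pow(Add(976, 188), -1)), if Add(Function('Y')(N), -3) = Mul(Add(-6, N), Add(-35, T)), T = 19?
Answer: Rational(-883009, 4588488) ≈ -0.19244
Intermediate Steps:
Function('Y')(N) = Add(99, Mul(-16, N)) (Function('Y')(N) = Add(3, Mul(Add(-6, N), Add(-35, 19))) = Add(3, Mul(Add(-6, N), -16)) = Add(3, Add(96, Mul(-16, N))) = Add(99, Mul(-16, N)))
Mul(Add(Add(-1738, 1514), Pow(Add(Function('Y')(47), -3289), -1)), Pow(Add(976, 188), -1)) = Mul(Add(Add(-1738, 1514), Pow(Add(Add(99, Mul(-16, 47)), -3289), -1)), Pow(Add(976, 188), -1)) = Mul(Add(-224, Pow(Add(Add(99, -752), -3289), -1)), Pow(1164, -1)) = Mul(Add(-224, Pow(Add(-653, -3289), -1)), Rational(1, 1164)) = Mul(Add(-224, Pow(-3942, -1)), Rational(1, 1164)) = Mul(Add(-224, Rational(-1, 3942)), Rational(1, 1164)) = Mul(Rational(-883009, 3942), Rational(1, 1164)) = Rational(-883009, 4588488)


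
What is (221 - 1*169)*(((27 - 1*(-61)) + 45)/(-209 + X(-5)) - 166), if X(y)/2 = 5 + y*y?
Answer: -1293084/149 ≈ -8678.4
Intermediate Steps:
X(y) = 10 + 2*y² (X(y) = 2*(5 + y*y) = 2*(5 + y²) = 10 + 2*y²)
(221 - 1*169)*(((27 - 1*(-61)) + 45)/(-209 + X(-5)) - 166) = (221 - 1*169)*(((27 - 1*(-61)) + 45)/(-209 + (10 + 2*(-5)²)) - 166) = (221 - 169)*(((27 + 61) + 45)/(-209 + (10 + 2*25)) - 166) = 52*((88 + 45)/(-209 + (10 + 50)) - 166) = 52*(133/(-209 + 60) - 166) = 52*(133/(-149) - 166) = 52*(133*(-1/149) - 166) = 52*(-133/149 - 166) = 52*(-24867/149) = -1293084/149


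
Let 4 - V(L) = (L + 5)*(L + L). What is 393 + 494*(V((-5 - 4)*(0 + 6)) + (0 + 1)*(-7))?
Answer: -2615337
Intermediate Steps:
V(L) = 4 - 2*L*(5 + L) (V(L) = 4 - (L + 5)*(L + L) = 4 - (5 + L)*2*L = 4 - 2*L*(5 + L))
393 + 494*(V((-5 - 4)*(0 + 6)) + (0 + 1)*(-7)) = 393 + 494*((4 - 10*(-5 - 4)*(0 + 6) - 2*(0 + 6)²*(-5 - 4)²) + (0 + 1)*(-7)) = 393 + 494*((4 - (-90)*6 - 2*(-9*6)²) + 1*(-7)) = 393 + 494*((4 - 10*(-54) - 2*(-54)²) - 7) = 393 + 494*((4 + 540 - 2*2916) - 7) = 393 + 494*((4 + 540 - 5832) - 7) = 393 + 494*(-5288 - 7) = 393 + 494*(-5295) = 393 - 2615730 = -2615337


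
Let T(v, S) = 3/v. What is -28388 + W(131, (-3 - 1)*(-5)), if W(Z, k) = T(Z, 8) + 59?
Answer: -3711096/131 ≈ -28329.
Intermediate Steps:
W(Z, k) = 59 + 3/Z (W(Z, k) = 3/Z + 59 = 59 + 3/Z)
-28388 + W(131, (-3 - 1)*(-5)) = -28388 + (59 + 3/131) = -28388 + 7732/131 = -3711096/131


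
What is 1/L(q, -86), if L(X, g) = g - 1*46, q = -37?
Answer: -1/132 ≈ -0.0075758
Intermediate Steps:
L(X, g) = -46 + g (L(X, g) = g - 46 = -46 + g)
1/L(q, -86) = 1/(-46 - 86) = 1/(-132) = -1/132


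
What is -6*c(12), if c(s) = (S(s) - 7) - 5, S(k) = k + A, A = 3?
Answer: -18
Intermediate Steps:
S(k) = 3 + k (S(k) = k + 3 = 3 + k)
c(s) = -9 + s (c(s) = ((3 + s) - 7) - 5 = (-4 + s) - 5 = -9 + s)
-6*c(12) = -6*(-9 + 12) = -6*3 = -18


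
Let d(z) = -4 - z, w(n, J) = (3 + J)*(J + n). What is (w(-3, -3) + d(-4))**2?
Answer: 0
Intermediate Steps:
(w(-3, -3) + d(-4))**2 = (((-3)**2 + 3*(-3) + 3*(-3) - 3*(-3)) + (-4 - 1*(-4)))**2 = ((9 - 9 - 9 + 9) + (-4 + 4))**2 = (0 + 0)**2 = 0**2 = 0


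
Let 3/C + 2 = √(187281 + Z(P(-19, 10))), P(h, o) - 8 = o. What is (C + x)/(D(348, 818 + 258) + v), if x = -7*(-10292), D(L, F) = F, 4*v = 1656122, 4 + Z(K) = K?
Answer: 26986385620/155491422983 + 6*√187295/155491422983 ≈ 0.17356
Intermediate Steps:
P(h, o) = 8 + o
Z(K) = -4 + K
v = 828061/2 (v = (¼)*1656122 = 828061/2 ≈ 4.1403e+5)
C = 3/(-2 + √187295) (C = 3/(-2 + √(187281 + (-4 + (8 + 10)))) = 3/(-2 + √(187281 + (-4 + 18))) = 3/(-2 + √(187281 + 14)) = 3/(-2 + √187295) ≈ 0.0069642)
x = 72044
(C + x)/(D(348, 818 + 258) + v) = ((6/187291 + 3*√187295/187291) + 72044)/((818 + 258) + 828061/2) = (13493192810/187291 + 3*√187295/187291)/(1076 + 828061/2) = (13493192810/187291 + 3*√187295/187291)/(830213/2) = (13493192810/187291 + 3*√187295/187291)*(2/830213) = 26986385620/155491422983 + 6*√187295/155491422983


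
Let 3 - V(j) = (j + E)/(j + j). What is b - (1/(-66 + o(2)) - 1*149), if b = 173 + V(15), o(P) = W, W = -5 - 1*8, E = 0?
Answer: 51273/158 ≈ 324.51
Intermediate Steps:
W = -13 (W = -5 - 8 = -13)
o(P) = -13
V(j) = 5/2 (V(j) = 3 - (j + 0)/(j + j) = 3 - j/(2*j) = 3 - j*1/(2*j) = 3 - 1*1/2 = 3 - 1/2 = 5/2)
b = 351/2 (b = 173 + 5/2 = 351/2 ≈ 175.50)
b - (1/(-66 + o(2)) - 1*149) = 351/2 - (1/(-66 - 13) - 1*149) = 351/2 - (1/(-79) - 149) = 351/2 - (-1/79 - 149) = 351/2 - 1*(-11772/79) = 351/2 + 11772/79 = 51273/158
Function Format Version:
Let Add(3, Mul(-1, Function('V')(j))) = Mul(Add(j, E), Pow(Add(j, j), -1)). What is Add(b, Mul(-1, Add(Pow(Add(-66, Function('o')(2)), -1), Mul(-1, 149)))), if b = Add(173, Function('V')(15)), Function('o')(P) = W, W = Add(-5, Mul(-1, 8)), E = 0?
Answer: Rational(51273, 158) ≈ 324.51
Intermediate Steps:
W = -13 (W = Add(-5, -8) = -13)
Function('o')(P) = -13
Function('V')(j) = Rational(5, 2) (Function('V')(j) = Add(3, Mul(-1, Mul(Add(j, 0), Pow(Add(j, j), -1)))) = Add(3, Mul(-1, Mul(j, Pow(Mul(2, j), -1)))) = Add(3, Mul(-1, Mul(j, Mul(Rational(1, 2), Pow(j, -1))))) = Add(3, Mul(-1, Rational(1, 2))) = Add(3, Rational(-1, 2)) = Rational(5, 2))
b = Rational(351, 2) (b = Add(173, Rational(5, 2)) = Rational(351, 2) ≈ 175.50)
Add(b, Mul(-1, Add(Pow(Add(-66, Function('o')(2)), -1), Mul(-1, 149)))) = Add(Rational(351, 2), Mul(-1, Add(Pow(Add(-66, -13), -1), Mul(-1, 149)))) = Add(Rational(351, 2), Mul(-1, Add(Pow(-79, -1), -149))) = Add(Rational(351, 2), Mul(-1, Add(Rational(-1, 79), -149))) = Add(Rational(351, 2), Mul(-1, Rational(-11772, 79))) = Add(Rational(351, 2), Rational(11772, 79)) = Rational(51273, 158)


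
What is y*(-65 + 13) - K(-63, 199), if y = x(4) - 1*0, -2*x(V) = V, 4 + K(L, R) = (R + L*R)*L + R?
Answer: -777385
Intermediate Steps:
K(L, R) = -4 + R + L*(R + L*R) (K(L, R) = -4 + ((R + L*R)*L + R) = -4 + (L*(R + L*R) + R) = -4 + (R + L*(R + L*R)) = -4 + R + L*(R + L*R))
x(V) = -V/2
y = -2 (y = -½*4 - 1*0 = -2 + 0 = -2)
y*(-65 + 13) - K(-63, 199) = -2*(-65 + 13) - (-4 + 199 - 63*199 + 199*(-63)²) = -2*(-52) - (-4 + 199 - 12537 + 199*3969) = 104 - (-4 + 199 - 12537 + 789831) = 104 - 1*777489 = 104 - 777489 = -777385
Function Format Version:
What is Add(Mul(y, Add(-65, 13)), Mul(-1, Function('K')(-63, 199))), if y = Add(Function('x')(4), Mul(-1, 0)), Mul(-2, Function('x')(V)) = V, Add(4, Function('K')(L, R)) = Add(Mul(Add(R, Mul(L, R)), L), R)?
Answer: -777385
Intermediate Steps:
Function('K')(L, R) = Add(-4, R, Mul(L, Add(R, Mul(L, R)))) (Function('K')(L, R) = Add(-4, Add(Mul(Add(R, Mul(L, R)), L), R)) = Add(-4, Add(Mul(L, Add(R, Mul(L, R))), R)) = Add(-4, Add(R, Mul(L, Add(R, Mul(L, R))))) = Add(-4, R, Mul(L, Add(R, Mul(L, R)))))
Function('x')(V) = Mul(Rational(-1, 2), V)
y = -2 (y = Add(Mul(Rational(-1, 2), 4), Mul(-1, 0)) = Add(-2, 0) = -2)
Add(Mul(y, Add(-65, 13)), Mul(-1, Function('K')(-63, 199))) = Add(Mul(-2, Add(-65, 13)), Mul(-1, Add(-4, 199, Mul(-63, 199), Mul(199, Pow(-63, 2))))) = Add(Mul(-2, -52), Mul(-1, Add(-4, 199, -12537, Mul(199, 3969)))) = Add(104, Mul(-1, Add(-4, 199, -12537, 789831))) = Add(104, Mul(-1, 777489)) = Add(104, -777489) = -777385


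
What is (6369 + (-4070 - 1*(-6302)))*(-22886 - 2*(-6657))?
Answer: -82328772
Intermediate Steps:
(6369 + (-4070 - 1*(-6302)))*(-22886 - 2*(-6657)) = (6369 + (-4070 + 6302))*(-22886 + 13314) = (6369 + 2232)*(-9572) = 8601*(-9572) = -82328772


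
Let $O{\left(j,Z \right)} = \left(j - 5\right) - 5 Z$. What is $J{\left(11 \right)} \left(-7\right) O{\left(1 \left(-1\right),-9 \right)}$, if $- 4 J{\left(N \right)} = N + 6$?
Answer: $\frac{4641}{4} \approx 1160.3$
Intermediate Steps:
$O{\left(j,Z \right)} = -5 + j - 5 Z$ ($O{\left(j,Z \right)} = \left(-5 + j\right) - 5 Z = -5 + j - 5 Z$)
$J{\left(N \right)} = - \frac{3}{2} - \frac{N}{4}$ ($J{\left(N \right)} = - \frac{N + 6}{4} = - \frac{6 + N}{4} = - \frac{3}{2} - \frac{N}{4}$)
$J{\left(11 \right)} \left(-7\right) O{\left(1 \left(-1\right),-9 \right)} = \left(- \frac{3}{2} - \frac{11}{4}\right) \left(-7\right) \left(-5 + 1 \left(-1\right) - -45\right) = \left(- \frac{3}{2} - \frac{11}{4}\right) \left(-7\right) \left(-5 - 1 + 45\right) = \left(- \frac{17}{4}\right) \left(-7\right) 39 = \frac{119}{4} \cdot 39 = \frac{4641}{4}$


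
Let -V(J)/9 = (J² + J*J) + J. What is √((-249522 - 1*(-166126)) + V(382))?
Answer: 101*I*√266 ≈ 1647.3*I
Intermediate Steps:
V(J) = -18*J² - 9*J (V(J) = -9*((J² + J*J) + J) = -9*((J² + J²) + J) = -9*(2*J² + J) = -9*(J + 2*J²) = -18*J² - 9*J)
√((-249522 - 1*(-166126)) + V(382)) = √((-249522 - 1*(-166126)) - 9*382*(1 + 2*382)) = √((-249522 + 166126) - 9*382*(1 + 764)) = √(-83396 - 9*382*765) = √(-83396 - 2630070) = √(-2713466) = 101*I*√266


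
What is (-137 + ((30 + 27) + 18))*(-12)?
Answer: 744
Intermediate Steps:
(-137 + ((30 + 27) + 18))*(-12) = (-137 + (57 + 18))*(-12) = (-137 + 75)*(-12) = -62*(-12) = 744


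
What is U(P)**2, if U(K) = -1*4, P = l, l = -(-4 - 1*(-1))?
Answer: 16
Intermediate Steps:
l = 3 (l = -(-4 + 1) = -1*(-3) = 3)
P = 3
U(K) = -4
U(P)**2 = (-4)**2 = 16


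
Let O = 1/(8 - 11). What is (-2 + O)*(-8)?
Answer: 56/3 ≈ 18.667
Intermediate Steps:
O = -1/3 (O = 1/(-3) = -1/3 ≈ -0.33333)
(-2 + O)*(-8) = (-2 - 1/3)*(-8) = -7/3*(-8) = 56/3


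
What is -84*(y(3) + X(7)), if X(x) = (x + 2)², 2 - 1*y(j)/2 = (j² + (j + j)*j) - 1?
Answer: -2772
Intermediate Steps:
y(j) = 6 - 6*j² (y(j) = 4 - 2*((j² + (j + j)*j) - 1) = 4 - 2*((j² + (2*j)*j) - 1) = 4 - 2*((j² + 2*j²) - 1) = 4 - 2*(3*j² - 1) = 4 - 2*(-1 + 3*j²) = 4 + (2 - 6*j²) = 6 - 6*j²)
X(x) = (2 + x)²
-84*(y(3) + X(7)) = -84*((6 - 6*3²) + (2 + 7)²) = -84*((6 - 6*9) + 9²) = -84*((6 - 54) + 81) = -84*(-48 + 81) = -84*33 = -2772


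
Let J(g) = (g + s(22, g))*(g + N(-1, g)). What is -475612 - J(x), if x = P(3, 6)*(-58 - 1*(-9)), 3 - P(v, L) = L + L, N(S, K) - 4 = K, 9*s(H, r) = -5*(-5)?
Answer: -7819192/9 ≈ -8.6880e+5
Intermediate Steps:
s(H, r) = 25/9 (s(H, r) = (-5*(-5))/9 = (⅑)*25 = 25/9)
N(S, K) = 4 + K
P(v, L) = 3 - 2*L (P(v, L) = 3 - (L + L) = 3 - 2*L)
x = 441 (x = (3 - 2*6)*(-58 - 1*(-9)) = (3 - 12)*(-58 + 9) = -9*(-49) = 441)
J(g) = (4 + 2*g)*(25/9 + g) (J(g) = (g + 25/9)*(g + (4 + g)) = (25/9 + g)*(4 + 2*g) = (4 + 2*g)*(25/9 + g))
-475612 - J(x) = -475612 - (100/9 + 2*441² + (86/9)*441) = -475612 - (100/9 + 2*194481 + 4214) = -475612 - (100/9 + 388962 + 4214) = -475612 - 1*3538684/9 = -475612 - 3538684/9 = -7819192/9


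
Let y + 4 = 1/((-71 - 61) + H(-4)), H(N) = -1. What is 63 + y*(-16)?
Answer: 16907/133 ≈ 127.12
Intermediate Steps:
y = -533/133 (y = -4 + 1/((-71 - 61) - 1) = -4 + 1/(-132 - 1) = -4 + 1/(-133) = -4 - 1/133 = -533/133 ≈ -4.0075)
63 + y*(-16) = 63 - 533/133*(-16) = 63 + 8528/133 = 16907/133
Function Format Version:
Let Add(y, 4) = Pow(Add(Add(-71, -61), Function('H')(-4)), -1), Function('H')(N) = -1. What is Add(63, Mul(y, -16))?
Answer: Rational(16907, 133) ≈ 127.12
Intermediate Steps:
y = Rational(-533, 133) (y = Add(-4, Pow(Add(Add(-71, -61), -1), -1)) = Add(-4, Pow(Add(-132, -1), -1)) = Add(-4, Pow(-133, -1)) = Add(-4, Rational(-1, 133)) = Rational(-533, 133) ≈ -4.0075)
Add(63, Mul(y, -16)) = Add(63, Mul(Rational(-533, 133), -16)) = Add(63, Rational(8528, 133)) = Rational(16907, 133)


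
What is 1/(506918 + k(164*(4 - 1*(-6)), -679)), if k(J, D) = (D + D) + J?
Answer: 1/507200 ≈ 1.9716e-6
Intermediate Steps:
k(J, D) = J + 2*D (k(J, D) = 2*D + J = J + 2*D)
1/(506918 + k(164*(4 - 1*(-6)), -679)) = 1/(506918 + (164*(4 - 1*(-6)) + 2*(-679))) = 1/(506918 + (164*(4 + 6) - 1358)) = 1/(506918 + (164*10 - 1358)) = 1/(506918 + (1640 - 1358)) = 1/(506918 + 282) = 1/507200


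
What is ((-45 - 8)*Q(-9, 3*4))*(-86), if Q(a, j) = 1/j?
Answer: 2279/6 ≈ 379.83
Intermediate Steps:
((-45 - 8)*Q(-9, 3*4))*(-86) = ((-45 - 8)/((3*4)))*(-86) = -53/12*(-86) = 2279/6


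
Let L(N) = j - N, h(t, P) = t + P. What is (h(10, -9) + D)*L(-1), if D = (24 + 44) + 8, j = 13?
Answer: 1078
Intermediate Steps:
h(t, P) = P + t
D = 76 (D = 68 + 8 = 76)
L(N) = 13 - N
(h(10, -9) + D)*L(-1) = ((-9 + 10) + 76)*(13 - 1*(-1)) = (1 + 76)*(13 + 1) = 77*14 = 1078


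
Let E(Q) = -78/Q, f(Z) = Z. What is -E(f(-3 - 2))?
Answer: -78/5 ≈ -15.600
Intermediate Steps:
-E(f(-3 - 2)) = -(-78)/(-3 - 2) = -(-78)/(-5) = -(-78)*(-1)/5 = -1*78/5 = -78/5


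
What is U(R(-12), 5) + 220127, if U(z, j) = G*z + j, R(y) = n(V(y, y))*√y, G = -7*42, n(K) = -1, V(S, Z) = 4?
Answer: 220132 + 588*I*√3 ≈ 2.2013e+5 + 1018.4*I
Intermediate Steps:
G = -294
R(y) = -√y
U(z, j) = j - 294*z (U(z, j) = -294*z + j = j - 294*z)
U(R(-12), 5) + 220127 = (5 - (-294)*√(-12)) + 220127 = (5 - (-294)*2*I*√3) + 220127 = (5 - (-588)*I*√3) + 220127 = (5 + 588*I*√3) + 220127 = 220132 + 588*I*√3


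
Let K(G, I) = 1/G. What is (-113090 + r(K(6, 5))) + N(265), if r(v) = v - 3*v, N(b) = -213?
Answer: -339910/3 ≈ -1.1330e+5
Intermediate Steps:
r(v) = -2*v
(-113090 + r(K(6, 5))) + N(265) = (-113090 - 2/6) - 213 = (-113090 - 2*⅙) - 213 = (-113090 - ⅓) - 213 = -339271/3 - 213 = -339910/3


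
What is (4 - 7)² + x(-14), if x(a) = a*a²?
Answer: -2735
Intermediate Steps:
x(a) = a³
(4 - 7)² + x(-14) = (4 - 7)² + (-14)³ = (-3)² - 2744 = 9 - 2744 = -2735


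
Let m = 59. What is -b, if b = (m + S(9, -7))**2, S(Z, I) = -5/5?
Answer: -3364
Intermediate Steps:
S(Z, I) = -1 (S(Z, I) = -5*1/5 = -1)
b = 3364 (b = (59 - 1)**2 = 58**2 = 3364)
-b = -1*3364 = -3364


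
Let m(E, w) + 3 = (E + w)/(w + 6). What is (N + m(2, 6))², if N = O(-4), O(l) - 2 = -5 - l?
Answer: 16/9 ≈ 1.7778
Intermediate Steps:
O(l) = -3 - l (O(l) = 2 + (-5 - l) = -3 - l)
m(E, w) = -3 + (E + w)/(6 + w) (m(E, w) = -3 + (E + w)/(w + 6) = -3 + (E + w)/(6 + w))
N = 1 (N = -3 - 1*(-4) = -3 + 4 = 1)
(N + m(2, 6))² = (1 + (-18 + 2 - 2*6)/(6 + 6))² = (1 + (-18 + 2 - 12)/12)² = (1 + (1/12)*(-28))² = (1 - 7/3)² = (-4/3)² = 16/9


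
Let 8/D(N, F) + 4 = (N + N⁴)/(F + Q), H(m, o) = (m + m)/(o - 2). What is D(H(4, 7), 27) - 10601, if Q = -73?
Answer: -79585481/7506 ≈ -10603.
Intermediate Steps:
H(m, o) = 2*m/(-2 + o) (H(m, o) = (2*m)/(-2 + o) = 2*m/(-2 + o))
D(N, F) = 8/(-4 + (N + N⁴)/(-73 + F)) (D(N, F) = 8/(-4 + (N + N⁴)/(F - 73)) = 8/(-4 + (N + N⁴)/(-73 + F)))
D(H(4, 7), 27) - 10601 = 8*(-73 + 27)/(292 + 2*4/(-2 + 7) + (2*4/(-2 + 7))⁴ - 4*27) - 10601 = 8*(-46)/(292 + 2*4/5 + (2*4/5)⁴ - 108) - 10601 = 8*(-46)/(292 + 2*4*(⅕) + (2*4*(⅕))⁴ - 108) - 10601 = 8*(-46)/(292 + 8/5 + (8/5)⁴ - 108) - 10601 = 8*(-46)/(292 + 8/5 + 4096/625 - 108) - 10601 = 8*(-46)/(120096/625) - 10601 = 8*(625/120096)*(-46) - 10601 = -14375/7506 - 10601 = -79585481/7506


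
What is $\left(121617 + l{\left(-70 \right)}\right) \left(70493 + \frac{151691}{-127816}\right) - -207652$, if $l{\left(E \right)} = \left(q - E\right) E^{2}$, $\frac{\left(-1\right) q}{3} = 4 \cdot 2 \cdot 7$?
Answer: $- \frac{3230799689749019}{127816} \approx -2.5277 \cdot 10^{10}$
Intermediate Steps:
$q = -168$ ($q = - 3 \cdot 4 \cdot 2 \cdot 7 = - 3 \cdot 8 \cdot 7 = \left(-3\right) 56 = -168$)
$l{\left(E \right)} = E^{2} \left(-168 - E\right)$ ($l{\left(E \right)} = \left(-168 - E\right) E^{2} = E^{2} \left(-168 - E\right)$)
$\left(121617 + l{\left(-70 \right)}\right) \left(70493 + \frac{151691}{-127816}\right) - -207652 = \left(121617 + \left(-70\right)^{2} \left(-168 - -70\right)\right) \left(70493 + \frac{151691}{-127816}\right) - -207652 = \left(121617 + 4900 \left(-168 + 70\right)\right) \left(70493 + 151691 \left(- \frac{1}{127816}\right)\right) + 207652 = \left(121617 + 4900 \left(-98\right)\right) \left(70493 - \frac{151691}{127816}\right) + 207652 = \left(121617 - 480200\right) \frac{9009981597}{127816} + 207652 = \left(-358583\right) \frac{9009981597}{127816} + 207652 = - \frac{3230826230997051}{127816} + 207652 = - \frac{3230799689749019}{127816}$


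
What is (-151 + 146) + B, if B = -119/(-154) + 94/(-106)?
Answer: -5963/1166 ≈ -5.1141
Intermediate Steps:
B = -133/1166 (B = -119*(-1/154) + 94*(-1/106) = 17/22 - 47/53 = -133/1166 ≈ -0.11407)
(-151 + 146) + B = (-151 + 146) - 133/1166 = -5 - 133/1166 = -5963/1166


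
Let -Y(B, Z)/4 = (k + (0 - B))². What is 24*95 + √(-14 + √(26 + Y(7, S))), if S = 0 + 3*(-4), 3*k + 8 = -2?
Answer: 2280 + √(-126 + 57*I*√10)/3 ≈ 2282.3 + 4.3838*I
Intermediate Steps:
k = -10/3 (k = -8/3 + (⅓)*(-2) = -8/3 - ⅔ = -10/3 ≈ -3.3333)
S = -12 (S = 0 - 12 = -12)
Y(B, Z) = -4*(-10/3 - B)² (Y(B, Z) = -4*(-10/3 + (0 - B))² = -4*(-10/3 - B)²)
24*95 + √(-14 + √(26 + Y(7, S))) = 24*95 + √(-14 + √(26 - 4*(10 + 3*7)²/9)) = 2280 + √(-14 + √(26 - 4*(10 + 21)²/9)) = 2280 + √(-14 + √(26 - 4/9*31²)) = 2280 + √(-14 + √(26 - 4/9*961)) = 2280 + √(-14 + √(26 - 3844/9)) = 2280 + √(-14 + √(-3610/9)) = 2280 + √(-14 + 19*I*√10/3)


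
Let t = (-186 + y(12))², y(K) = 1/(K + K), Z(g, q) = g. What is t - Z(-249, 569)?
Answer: 20061793/576 ≈ 34830.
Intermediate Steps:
y(K) = 1/(2*K)
t = 19918369/576 (t = (-186 + (½)/12)² = (-186 + (½)*(1/12))² = (-186 + 1/24)² = (-4463/24)² = 19918369/576 ≈ 34581.)
t - Z(-249, 569) = 19918369/576 - 1*(-249) = 19918369/576 + 249 = 20061793/576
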